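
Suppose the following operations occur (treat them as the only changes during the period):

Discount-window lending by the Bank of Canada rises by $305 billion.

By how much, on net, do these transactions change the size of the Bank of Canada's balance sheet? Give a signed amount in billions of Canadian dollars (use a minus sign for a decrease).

Discount-window loan $305 billion: a Bank of Canada asset is acquired → +$305B.

+$305 billion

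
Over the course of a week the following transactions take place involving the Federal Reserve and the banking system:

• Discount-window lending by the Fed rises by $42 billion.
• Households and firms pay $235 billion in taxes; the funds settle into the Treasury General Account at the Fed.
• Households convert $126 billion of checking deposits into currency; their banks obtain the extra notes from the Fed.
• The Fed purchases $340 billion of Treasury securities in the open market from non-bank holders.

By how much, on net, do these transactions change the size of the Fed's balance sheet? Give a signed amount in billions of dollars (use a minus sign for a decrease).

Discount-window loan $42 billion: a Fed asset is acquired → +$42B.
Government account inflow $235 billion: only the composition of liabilities changes → 0.
Currency withdrawal $126 billion: only the composition of liabilities changes → 0.
Asset purchase (from non-banks) $340 billion: a Fed asset is acquired → +$340B.
Net: 42 + 0 + 0 + 340 = +$382 billion.

+$382 billion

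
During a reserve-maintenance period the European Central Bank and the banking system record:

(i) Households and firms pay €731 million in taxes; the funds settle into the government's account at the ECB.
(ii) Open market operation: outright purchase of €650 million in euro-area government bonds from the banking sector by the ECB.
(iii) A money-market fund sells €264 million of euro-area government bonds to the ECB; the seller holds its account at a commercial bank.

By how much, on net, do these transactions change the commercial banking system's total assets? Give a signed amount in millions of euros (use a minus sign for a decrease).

-€467 million

ECB balance sheet:
  Assets:      Securities +€914M
  Liabilities: Bank reserves +€183M, Government deposits +€731M
Commercial banking system:
  Assets:      Reserves at CB +€183M, Securities −€650M
  Liabilities: Checkable deposits −€467M
Change in total bank assets = -€467 million.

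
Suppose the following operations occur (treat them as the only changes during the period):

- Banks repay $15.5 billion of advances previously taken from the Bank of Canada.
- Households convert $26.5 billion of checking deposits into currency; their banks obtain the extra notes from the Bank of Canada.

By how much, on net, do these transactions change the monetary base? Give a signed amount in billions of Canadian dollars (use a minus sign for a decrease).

Bank of Canada balance sheet:
  Assets:      Loans to banks −$15.5B
  Liabilities: Bank reserves −$42B, Currency in circulation +$26.5B
Commercial banking system:
  Assets:      Reserves at CB −$42B
  Liabilities: Checkable deposits −$26.5B, Borrowings from CB −$15.5B
Monetary base = currency + reserves: +$26.5B + (−$42B) = -$15.5 billion.

-$15.5 billion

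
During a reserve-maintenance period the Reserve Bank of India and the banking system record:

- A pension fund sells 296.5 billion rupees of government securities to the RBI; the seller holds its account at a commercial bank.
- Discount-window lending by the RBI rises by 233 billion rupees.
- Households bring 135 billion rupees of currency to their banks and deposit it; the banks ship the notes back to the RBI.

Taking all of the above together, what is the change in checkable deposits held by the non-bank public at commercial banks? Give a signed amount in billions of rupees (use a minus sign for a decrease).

Asset purchase (from non-banks) 296.5 billion rupees: non-bank counterparties' bank balances rise → +296.5B.
Discount-window loan 233 billion rupees: the counterparty is a bank, so public deposits are unchanged → 0.
Currency deposit 135 billion rupees: non-bank counterparties' bank balances rise → +135B.
Net: 296.5 + 0 + 135 = +431.5 billion.

+431.5 billion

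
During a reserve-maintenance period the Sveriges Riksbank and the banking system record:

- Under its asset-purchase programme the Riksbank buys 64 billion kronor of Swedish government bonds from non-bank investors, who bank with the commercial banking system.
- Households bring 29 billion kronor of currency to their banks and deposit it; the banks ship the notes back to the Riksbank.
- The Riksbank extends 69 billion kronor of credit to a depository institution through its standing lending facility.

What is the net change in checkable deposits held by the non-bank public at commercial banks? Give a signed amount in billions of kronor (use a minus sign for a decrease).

Asset purchase (from non-banks) 64 billion kronor: non-bank counterparties' bank balances rise → +64B.
Currency deposit 29 billion kronor: non-bank counterparties' bank balances rise → +29B.
Discount-window loan 69 billion kronor: the counterparty is a bank, so public deposits are unchanged → 0.
Net: 64 + 29 + 0 = +93 billion.

+93 billion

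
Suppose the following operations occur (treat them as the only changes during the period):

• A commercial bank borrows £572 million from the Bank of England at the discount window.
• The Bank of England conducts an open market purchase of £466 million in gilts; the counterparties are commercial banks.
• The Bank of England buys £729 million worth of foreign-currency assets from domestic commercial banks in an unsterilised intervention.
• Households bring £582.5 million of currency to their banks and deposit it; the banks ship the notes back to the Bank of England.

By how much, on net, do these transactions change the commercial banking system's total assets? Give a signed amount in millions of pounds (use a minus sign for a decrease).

Discount-window loan £572 million: bank balance sheets expand → +£572M.
OMO purchase (from banks) £466 million: just an asset swap on bank balance sheets → 0.
FX purchase £729 million: just an asset swap on bank balance sheets → 0.
Currency deposit £582.5 million: bank balance sheets expand → +£582.5M.
Net: 572 + 0 + 0 + 582.5 = +£1154.5 million.

+£1154.5 million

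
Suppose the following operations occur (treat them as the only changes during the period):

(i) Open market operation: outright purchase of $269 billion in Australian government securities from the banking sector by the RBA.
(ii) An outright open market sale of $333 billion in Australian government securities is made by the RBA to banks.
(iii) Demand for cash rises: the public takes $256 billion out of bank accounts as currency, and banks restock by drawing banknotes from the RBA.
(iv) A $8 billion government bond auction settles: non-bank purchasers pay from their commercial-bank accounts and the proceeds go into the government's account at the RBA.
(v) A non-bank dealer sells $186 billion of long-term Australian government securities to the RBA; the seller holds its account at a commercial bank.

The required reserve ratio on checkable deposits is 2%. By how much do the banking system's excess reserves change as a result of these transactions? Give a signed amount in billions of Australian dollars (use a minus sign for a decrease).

-$140.44 billion

OMO purchase (from banks) $269 billion: reserves +$269B, deposits 0.
OMO sale (to banks) $333 billion: reserves −$333B, deposits 0.
Currency withdrawal $256 billion: reserves −$256B, deposits −$256B.
Government account inflow $8 billion: reserves −$8B, deposits −$8B.
Asset purchase (from non-banks) $186 billion: reserves +$186B, deposits +$186B.
Totals: Δreserves = −$142B, Δdeposits = −$78B.
Δrequired reserves = 2% × −$78B = −$1.56B.
Δexcess reserves = Δreserves − Δrequired = −$142B − (−$1.56B) = -$140.44 billion.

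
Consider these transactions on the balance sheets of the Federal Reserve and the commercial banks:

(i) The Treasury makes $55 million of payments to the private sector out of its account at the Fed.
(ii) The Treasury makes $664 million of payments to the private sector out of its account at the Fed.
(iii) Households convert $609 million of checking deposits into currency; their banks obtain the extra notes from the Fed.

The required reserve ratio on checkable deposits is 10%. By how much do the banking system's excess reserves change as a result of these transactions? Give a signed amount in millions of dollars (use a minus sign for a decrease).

+$99 million

Government spending $55 million: reserves +$55M, deposits +$55M.
Government spending $664 million: reserves +$664M, deposits +$664M.
Currency withdrawal $609 million: reserves −$609M, deposits −$609M.
Totals: Δreserves = +$110M, Δdeposits = +$110M.
Δrequired reserves = 10% × +$110M = +$11M.
Δexcess reserves = Δreserves − Δrequired = +$110M − (+$11M) = +$99 million.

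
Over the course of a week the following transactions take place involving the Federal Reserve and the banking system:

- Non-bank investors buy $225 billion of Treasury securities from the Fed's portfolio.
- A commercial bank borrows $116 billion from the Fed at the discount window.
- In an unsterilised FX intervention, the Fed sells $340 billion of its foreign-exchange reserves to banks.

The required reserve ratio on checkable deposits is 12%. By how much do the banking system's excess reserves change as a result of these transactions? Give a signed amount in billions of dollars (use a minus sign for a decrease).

-$422 billion

Asset sale (to non-banks) $225 billion: reserves −$225B, deposits −$225B.
Discount-window loan $116 billion: reserves +$116B, deposits 0.
FX sale $340 billion: reserves −$340B, deposits 0.
Totals: Δreserves = −$449B, Δdeposits = −$225B.
Δrequired reserves = 12% × −$225B = −$27B.
Δexcess reserves = Δreserves − Δrequired = −$449B − (−$27B) = -$422 billion.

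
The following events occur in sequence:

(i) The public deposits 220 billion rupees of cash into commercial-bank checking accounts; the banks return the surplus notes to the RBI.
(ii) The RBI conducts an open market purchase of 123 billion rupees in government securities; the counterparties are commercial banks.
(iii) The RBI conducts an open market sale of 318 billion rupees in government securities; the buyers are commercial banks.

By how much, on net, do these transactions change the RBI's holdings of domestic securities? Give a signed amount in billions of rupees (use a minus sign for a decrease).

-195 billion

Currency deposit 220 billion rupees: the RBI's securities portfolio is untouched → 0.
OMO purchase (from banks) 123 billion rupees: securities added to the RBI's portfolio → +123B.
OMO sale (to banks) 318 billion rupees: securities removed from the RBI's portfolio → −318B.
Net: 0 + 123 − 318 = -195 billion.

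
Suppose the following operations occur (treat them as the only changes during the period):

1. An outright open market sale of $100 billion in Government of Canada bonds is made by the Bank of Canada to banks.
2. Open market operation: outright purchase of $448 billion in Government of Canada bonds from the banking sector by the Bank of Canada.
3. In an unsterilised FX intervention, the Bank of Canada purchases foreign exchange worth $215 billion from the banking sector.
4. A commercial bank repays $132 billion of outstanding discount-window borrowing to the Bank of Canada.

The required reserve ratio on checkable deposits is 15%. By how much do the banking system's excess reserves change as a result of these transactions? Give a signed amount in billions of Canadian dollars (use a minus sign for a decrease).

+$431 billion

OMO sale (to banks) $100 billion: reserves −$100B, deposits 0.
OMO purchase (from banks) $448 billion: reserves +$448B, deposits 0.
FX purchase $215 billion: reserves +$215B, deposits 0.
Discount-window repayment $132 billion: reserves −$132B, deposits 0.
Totals: Δreserves = +$431B, Δdeposits = 0.
Δrequired reserves = 15% × 0 = 0.
Δexcess reserves = Δreserves − Δrequired = +$431B − (0) = +$431 billion.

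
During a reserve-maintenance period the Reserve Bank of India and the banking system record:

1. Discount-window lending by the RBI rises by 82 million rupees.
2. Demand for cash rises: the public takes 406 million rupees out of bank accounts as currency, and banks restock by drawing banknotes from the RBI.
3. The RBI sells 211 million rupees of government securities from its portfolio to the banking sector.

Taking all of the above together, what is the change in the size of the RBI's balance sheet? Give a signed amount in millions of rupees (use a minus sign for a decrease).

RBI balance sheet:
  Assets:      Securities −211M, Loans to banks +82M
  Liabilities: Bank reserves −535M, Currency in circulation +406M
Commercial banking system:
  Assets:      Reserves at CB −535M, Securities +211M
  Liabilities: Checkable deposits −406M, Borrowings from CB +82M
Change in total RBI assets = -129 million.

-129 million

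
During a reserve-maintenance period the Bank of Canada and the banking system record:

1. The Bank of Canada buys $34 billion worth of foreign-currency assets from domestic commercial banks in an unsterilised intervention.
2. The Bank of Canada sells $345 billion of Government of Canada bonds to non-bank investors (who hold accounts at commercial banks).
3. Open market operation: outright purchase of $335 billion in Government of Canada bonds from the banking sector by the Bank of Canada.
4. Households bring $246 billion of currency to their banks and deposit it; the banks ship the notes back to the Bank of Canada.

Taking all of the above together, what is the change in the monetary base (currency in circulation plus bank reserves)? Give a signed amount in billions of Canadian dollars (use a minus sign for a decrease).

+$24 billion

FX purchase $34 billion: Bank of Canada balance sheet expands → +$34B.
Asset sale (to non-banks) $345 billion: Bank of Canada balance sheet contracts → −$345B.
OMO purchase (from banks) $335 billion: Bank of Canada balance sheet expands → +$335B.
Currency deposit $246 billion: just a shift between currency and reserves — both are base money → 0.
Net: 34 − 345 + 335 + 0 = +$24 billion.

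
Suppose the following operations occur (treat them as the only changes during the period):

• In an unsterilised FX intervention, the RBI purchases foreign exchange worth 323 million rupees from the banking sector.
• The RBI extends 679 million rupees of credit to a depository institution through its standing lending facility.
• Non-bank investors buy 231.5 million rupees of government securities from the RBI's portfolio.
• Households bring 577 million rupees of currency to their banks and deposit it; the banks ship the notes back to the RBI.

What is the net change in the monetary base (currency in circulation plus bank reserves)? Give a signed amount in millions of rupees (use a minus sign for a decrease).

+770.5 million

FX purchase 323 million rupees: RBI balance sheet expands → +323M.
Discount-window loan 679 million rupees: RBI balance sheet expands → +679M.
Asset sale (to non-banks) 231.5 million rupees: RBI balance sheet contracts → −231.5M.
Currency deposit 577 million rupees: just a shift between currency and reserves — both are base money → 0.
Net: 323 + 679 − 231.5 + 0 = +770.5 million.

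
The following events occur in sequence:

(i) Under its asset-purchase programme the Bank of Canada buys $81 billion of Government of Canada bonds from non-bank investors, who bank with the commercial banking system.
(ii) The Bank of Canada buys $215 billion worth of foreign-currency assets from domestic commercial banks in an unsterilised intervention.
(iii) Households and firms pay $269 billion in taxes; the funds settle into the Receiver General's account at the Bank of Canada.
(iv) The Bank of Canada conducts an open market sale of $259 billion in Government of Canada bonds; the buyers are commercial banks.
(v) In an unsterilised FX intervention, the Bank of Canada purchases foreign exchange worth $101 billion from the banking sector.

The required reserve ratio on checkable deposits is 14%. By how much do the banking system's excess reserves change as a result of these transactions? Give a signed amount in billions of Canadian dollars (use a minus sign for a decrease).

Asset purchase (from non-banks) $81 billion: reserves +$81B, deposits +$81B.
FX purchase $215 billion: reserves +$215B, deposits 0.
Government account inflow $269 billion: reserves −$269B, deposits −$269B.
OMO sale (to banks) $259 billion: reserves −$259B, deposits 0.
FX purchase $101 billion: reserves +$101B, deposits 0.
Totals: Δreserves = −$131B, Δdeposits = −$188B.
Δrequired reserves = 14% × −$188B = −$26.32B.
Δexcess reserves = Δreserves − Δrequired = −$131B − (−$26.32B) = -$104.68 billion.

-$104.68 billion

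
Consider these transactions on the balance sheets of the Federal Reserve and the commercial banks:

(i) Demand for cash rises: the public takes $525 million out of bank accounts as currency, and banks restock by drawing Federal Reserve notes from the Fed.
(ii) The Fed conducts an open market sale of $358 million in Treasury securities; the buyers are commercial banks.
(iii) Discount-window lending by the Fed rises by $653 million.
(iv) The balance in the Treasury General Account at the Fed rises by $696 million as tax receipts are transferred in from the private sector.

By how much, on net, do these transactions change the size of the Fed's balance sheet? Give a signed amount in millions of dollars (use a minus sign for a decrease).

+$295 million

Currency withdrawal $525 million: only the composition of liabilities changes → 0.
OMO sale (to banks) $358 million: a Fed asset is shed → −$358M.
Discount-window loan $653 million: a Fed asset is acquired → +$653M.
Government account inflow $696 million: only the composition of liabilities changes → 0.
Net: 0 − 358 + 653 + 0 = +$295 million.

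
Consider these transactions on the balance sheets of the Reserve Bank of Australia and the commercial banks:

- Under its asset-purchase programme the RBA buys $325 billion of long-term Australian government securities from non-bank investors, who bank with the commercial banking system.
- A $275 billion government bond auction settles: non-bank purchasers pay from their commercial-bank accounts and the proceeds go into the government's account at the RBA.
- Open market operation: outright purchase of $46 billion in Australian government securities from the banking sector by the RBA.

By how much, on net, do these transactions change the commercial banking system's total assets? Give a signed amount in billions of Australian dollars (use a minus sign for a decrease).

Asset purchase (from non-banks) $325 billion: bank balance sheets expand → +$325B.
Government account inflow $275 billion: bank balance sheets shrink → −$275B.
OMO purchase (from banks) $46 billion: just an asset swap on bank balance sheets → 0.
Net: 325 − 275 + 0 = +$50 billion.

+$50 billion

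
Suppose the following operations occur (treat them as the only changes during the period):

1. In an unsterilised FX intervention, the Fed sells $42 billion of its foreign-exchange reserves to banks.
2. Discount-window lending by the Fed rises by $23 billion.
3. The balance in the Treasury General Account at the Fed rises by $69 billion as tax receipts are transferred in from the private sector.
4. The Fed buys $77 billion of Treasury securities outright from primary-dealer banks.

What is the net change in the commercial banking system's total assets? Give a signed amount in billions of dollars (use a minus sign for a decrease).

-$46 billion

Fed balance sheet:
  Assets:      Securities +$77B, Loans to banks +$23B, Foreign assets −$42B
  Liabilities: Bank reserves −$11B, Government deposits +$69B
Commercial banking system:
  Assets:      Reserves at CB −$11B, Securities −$77B, Foreign assets +$42B
  Liabilities: Checkable deposits −$69B, Borrowings from CB +$23B
Change in total bank assets = -$46 billion.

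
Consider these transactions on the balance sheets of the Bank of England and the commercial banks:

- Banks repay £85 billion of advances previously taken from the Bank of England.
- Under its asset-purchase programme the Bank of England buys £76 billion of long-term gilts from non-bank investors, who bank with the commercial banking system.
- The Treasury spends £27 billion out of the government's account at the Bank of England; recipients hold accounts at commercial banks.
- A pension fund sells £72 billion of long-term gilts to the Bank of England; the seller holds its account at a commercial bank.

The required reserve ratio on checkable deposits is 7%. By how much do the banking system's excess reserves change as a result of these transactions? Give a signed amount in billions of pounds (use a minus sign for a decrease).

Discount-window repayment £85 billion: reserves −£85B, deposits 0.
Asset purchase (from non-banks) £76 billion: reserves +£76B, deposits +£76B.
Government spending £27 billion: reserves +£27B, deposits +£27B.
Asset purchase (from non-banks) £72 billion: reserves +£72B, deposits +£72B.
Totals: Δreserves = +£90B, Δdeposits = +£175B.
Δrequired reserves = 7% × +£175B = +£12.25B.
Δexcess reserves = Δreserves − Δrequired = +£90B − (+£12.25B) = +£77.75 billion.

+£77.75 billion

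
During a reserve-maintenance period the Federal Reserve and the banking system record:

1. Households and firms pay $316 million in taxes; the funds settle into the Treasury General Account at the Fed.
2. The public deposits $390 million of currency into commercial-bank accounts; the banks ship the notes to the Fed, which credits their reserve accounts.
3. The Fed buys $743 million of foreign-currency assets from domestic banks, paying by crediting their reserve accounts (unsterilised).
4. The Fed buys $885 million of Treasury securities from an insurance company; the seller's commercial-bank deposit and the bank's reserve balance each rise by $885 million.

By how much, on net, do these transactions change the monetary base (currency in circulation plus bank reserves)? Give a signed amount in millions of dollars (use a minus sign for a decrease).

Government account inflow $316 million: reserves shift to a non-base liability → −$316M.
Currency deposit $390 million: just a shift between currency and reserves — both are base money → 0.
FX purchase $743 million: Fed balance sheet expands → +$743M.
Asset purchase (from non-banks) $885 million: Fed balance sheet expands → +$885M.
Net: −316 + 0 + 743 + 885 = +$1312 million.

+$1312 million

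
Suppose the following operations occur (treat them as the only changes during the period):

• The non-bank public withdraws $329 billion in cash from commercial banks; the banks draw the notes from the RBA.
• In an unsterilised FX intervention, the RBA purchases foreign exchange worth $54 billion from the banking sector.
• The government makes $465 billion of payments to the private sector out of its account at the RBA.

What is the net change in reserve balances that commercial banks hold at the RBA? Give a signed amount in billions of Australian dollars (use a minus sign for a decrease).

RBA balance sheet:
  Assets:      Foreign assets +$54B
  Liabilities: Bank reserves +$190B, Currency in circulation +$329B, Government deposits −$465B
So the change in reserve balances that commercial banks hold at the RBA is +$190 billion.

+$190 billion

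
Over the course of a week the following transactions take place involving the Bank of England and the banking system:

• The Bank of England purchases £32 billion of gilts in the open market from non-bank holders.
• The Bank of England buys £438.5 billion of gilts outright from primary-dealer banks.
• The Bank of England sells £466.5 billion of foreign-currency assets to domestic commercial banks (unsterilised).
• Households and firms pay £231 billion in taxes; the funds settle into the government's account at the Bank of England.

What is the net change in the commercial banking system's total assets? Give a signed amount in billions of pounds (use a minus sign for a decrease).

-£199 billion

Asset purchase (from non-banks) £32 billion: bank balance sheets expand → +£32B.
OMO purchase (from banks) £438.5 billion: just an asset swap on bank balance sheets → 0.
FX sale £466.5 billion: just an asset swap on bank balance sheets → 0.
Government account inflow £231 billion: bank balance sheets shrink → −£231B.
Net: 32 + 0 + 0 − 231 = -£199 billion.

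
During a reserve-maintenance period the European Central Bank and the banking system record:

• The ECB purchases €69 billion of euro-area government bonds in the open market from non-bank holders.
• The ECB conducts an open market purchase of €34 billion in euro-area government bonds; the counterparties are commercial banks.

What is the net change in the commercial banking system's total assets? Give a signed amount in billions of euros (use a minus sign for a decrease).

+€69 billion

ECB balance sheet:
  Assets:      Securities +€103B
  Liabilities: Bank reserves +€103B
Commercial banking system:
  Assets:      Reserves at CB +€103B, Securities −€34B
  Liabilities: Checkable deposits +€69B
Change in total bank assets = +€69 billion.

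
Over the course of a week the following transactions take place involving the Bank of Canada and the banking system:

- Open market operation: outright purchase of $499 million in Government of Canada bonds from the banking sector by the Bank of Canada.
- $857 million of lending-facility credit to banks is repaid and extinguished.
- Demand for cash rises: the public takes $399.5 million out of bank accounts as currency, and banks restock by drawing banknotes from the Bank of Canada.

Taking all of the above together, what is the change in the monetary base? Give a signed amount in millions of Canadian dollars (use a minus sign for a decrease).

-$358 million

Bank of Canada balance sheet:
  Assets:      Securities +$499M, Loans to banks −$857M
  Liabilities: Bank reserves −$757.5M, Currency in circulation +$399.5M
Commercial banking system:
  Assets:      Reserves at CB −$757.5M, Securities −$499M
  Liabilities: Checkable deposits −$399.5M, Borrowings from CB −$857M
Monetary base = currency + reserves: +$399.5M + (−$757.5M) = -$358 million.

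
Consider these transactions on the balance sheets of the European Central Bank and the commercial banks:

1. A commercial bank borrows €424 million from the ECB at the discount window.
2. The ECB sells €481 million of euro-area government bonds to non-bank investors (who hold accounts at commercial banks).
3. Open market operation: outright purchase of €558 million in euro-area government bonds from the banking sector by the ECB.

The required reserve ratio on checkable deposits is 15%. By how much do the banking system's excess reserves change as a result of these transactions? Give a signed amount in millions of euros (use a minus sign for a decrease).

+€573.15 million

Discount-window loan €424 million: reserves +€424M, deposits 0.
Asset sale (to non-banks) €481 million: reserves −€481M, deposits −€481M.
OMO purchase (from banks) €558 million: reserves +€558M, deposits 0.
Totals: Δreserves = +€501M, Δdeposits = −€481M.
Δrequired reserves = 15% × −€481M = −€72.15M.
Δexcess reserves = Δreserves − Δrequired = +€501M − (−€72.15M) = +€573.15 million.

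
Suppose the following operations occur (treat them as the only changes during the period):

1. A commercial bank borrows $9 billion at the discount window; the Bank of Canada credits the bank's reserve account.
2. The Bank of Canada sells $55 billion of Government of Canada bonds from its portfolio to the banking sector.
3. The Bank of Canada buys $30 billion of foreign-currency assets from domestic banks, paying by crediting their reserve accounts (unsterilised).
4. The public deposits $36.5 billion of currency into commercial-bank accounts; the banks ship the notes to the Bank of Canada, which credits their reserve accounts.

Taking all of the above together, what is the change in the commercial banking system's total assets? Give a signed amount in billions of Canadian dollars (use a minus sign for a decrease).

Bank of Canada balance sheet:
  Assets:      Securities −$55B, Loans to banks +$9B, Foreign assets +$30B
  Liabilities: Bank reserves +$20.5B, Currency in circulation −$36.5B
Commercial banking system:
  Assets:      Reserves at CB +$20.5B, Securities +$55B, Foreign assets −$30B
  Liabilities: Checkable deposits +$36.5B, Borrowings from CB +$9B
Change in total bank assets = +$45.5 billion.

+$45.5 billion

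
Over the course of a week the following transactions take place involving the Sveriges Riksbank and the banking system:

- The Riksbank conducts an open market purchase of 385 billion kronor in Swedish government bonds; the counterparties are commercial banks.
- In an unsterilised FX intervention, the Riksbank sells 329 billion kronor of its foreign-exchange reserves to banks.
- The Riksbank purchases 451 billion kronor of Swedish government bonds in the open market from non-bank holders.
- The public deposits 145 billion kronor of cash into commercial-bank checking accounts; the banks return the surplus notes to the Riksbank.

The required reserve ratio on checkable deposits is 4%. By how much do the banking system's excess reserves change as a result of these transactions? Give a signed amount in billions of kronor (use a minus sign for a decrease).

+628.16 billion

OMO purchase (from banks) 385 billion kronor: reserves +385B, deposits 0.
FX sale 329 billion kronor: reserves −329B, deposits 0.
Asset purchase (from non-banks) 451 billion kronor: reserves +451B, deposits +451B.
Currency deposit 145 billion kronor: reserves +145B, deposits +145B.
Totals: Δreserves = +652B, Δdeposits = +596B.
Δrequired reserves = 4% × +596B = +23.84B.
Δexcess reserves = Δreserves − Δrequired = +652B − (+23.84B) = +628.16 billion.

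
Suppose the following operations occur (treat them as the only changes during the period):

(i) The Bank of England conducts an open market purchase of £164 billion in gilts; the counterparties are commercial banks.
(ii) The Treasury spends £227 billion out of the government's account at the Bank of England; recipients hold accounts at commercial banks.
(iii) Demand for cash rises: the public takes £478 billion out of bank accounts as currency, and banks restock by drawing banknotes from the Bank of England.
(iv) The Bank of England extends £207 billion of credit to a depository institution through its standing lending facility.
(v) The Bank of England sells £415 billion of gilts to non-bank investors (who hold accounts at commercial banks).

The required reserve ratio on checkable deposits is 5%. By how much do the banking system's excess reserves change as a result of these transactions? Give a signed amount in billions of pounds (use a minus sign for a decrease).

OMO purchase (from banks) £164 billion: reserves +£164B, deposits 0.
Government spending £227 billion: reserves +£227B, deposits +£227B.
Currency withdrawal £478 billion: reserves −£478B, deposits −£478B.
Discount-window loan £207 billion: reserves +£207B, deposits 0.
Asset sale (to non-banks) £415 billion: reserves −£415B, deposits −£415B.
Totals: Δreserves = −£295B, Δdeposits = −£666B.
Δrequired reserves = 5% × −£666B = −£33.3B.
Δexcess reserves = Δreserves − Δrequired = −£295B − (−£33.3B) = -£261.7 billion.

-£261.7 billion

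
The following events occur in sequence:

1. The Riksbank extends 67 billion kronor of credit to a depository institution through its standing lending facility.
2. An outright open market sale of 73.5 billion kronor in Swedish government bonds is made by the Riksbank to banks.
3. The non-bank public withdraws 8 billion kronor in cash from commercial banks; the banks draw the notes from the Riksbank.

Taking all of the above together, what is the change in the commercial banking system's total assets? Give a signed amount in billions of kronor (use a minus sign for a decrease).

+59 billion

Discount-window loan 67 billion kronor: bank balance sheets expand → +67B.
OMO sale (to banks) 73.5 billion kronor: just an asset swap on bank balance sheets → 0.
Currency withdrawal 8 billion kronor: bank balance sheets shrink → −8B.
Net: 67 + 0 − 8 = +59 billion.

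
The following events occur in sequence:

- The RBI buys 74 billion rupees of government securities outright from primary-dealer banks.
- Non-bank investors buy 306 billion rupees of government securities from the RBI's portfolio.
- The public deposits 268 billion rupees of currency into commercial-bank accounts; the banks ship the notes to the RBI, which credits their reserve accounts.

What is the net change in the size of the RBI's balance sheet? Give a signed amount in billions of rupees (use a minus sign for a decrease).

OMO purchase (from banks) 74 billion rupees: an RBI asset is acquired → +74B.
Asset sale (to non-banks) 306 billion rupees: an RBI asset is shed → −306B.
Currency deposit 268 billion rupees: only the composition of liabilities changes → 0.
Net: 74 − 306 + 0 = -232 billion.

-232 billion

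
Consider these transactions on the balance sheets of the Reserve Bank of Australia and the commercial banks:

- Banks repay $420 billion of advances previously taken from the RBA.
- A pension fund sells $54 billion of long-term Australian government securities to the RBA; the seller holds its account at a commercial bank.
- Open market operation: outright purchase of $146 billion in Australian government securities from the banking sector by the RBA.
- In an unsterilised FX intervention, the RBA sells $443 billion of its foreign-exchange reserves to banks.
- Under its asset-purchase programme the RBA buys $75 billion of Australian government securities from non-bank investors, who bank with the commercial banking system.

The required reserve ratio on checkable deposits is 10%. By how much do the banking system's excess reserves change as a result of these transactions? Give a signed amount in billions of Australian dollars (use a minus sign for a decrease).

Discount-window repayment $420 billion: reserves −$420B, deposits 0.
Asset purchase (from non-banks) $54 billion: reserves +$54B, deposits +$54B.
OMO purchase (from banks) $146 billion: reserves +$146B, deposits 0.
FX sale $443 billion: reserves −$443B, deposits 0.
Asset purchase (from non-banks) $75 billion: reserves +$75B, deposits +$75B.
Totals: Δreserves = −$588B, Δdeposits = +$129B.
Δrequired reserves = 10% × +$129B = +$12.9B.
Δexcess reserves = Δreserves − Δrequired = −$588B − (+$12.9B) = -$600.9 billion.

-$600.9 billion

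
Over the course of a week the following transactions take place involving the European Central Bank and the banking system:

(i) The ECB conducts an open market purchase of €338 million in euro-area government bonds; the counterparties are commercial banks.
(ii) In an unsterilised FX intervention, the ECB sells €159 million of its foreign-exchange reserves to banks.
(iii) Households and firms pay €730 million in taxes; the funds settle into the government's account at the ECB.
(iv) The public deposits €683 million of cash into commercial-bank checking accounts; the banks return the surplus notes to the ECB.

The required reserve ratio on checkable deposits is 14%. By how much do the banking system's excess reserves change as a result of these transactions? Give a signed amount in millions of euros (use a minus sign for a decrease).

OMO purchase (from banks) €338 million: reserves +€338M, deposits 0.
FX sale €159 million: reserves −€159M, deposits 0.
Government account inflow €730 million: reserves −€730M, deposits −€730M.
Currency deposit €683 million: reserves +€683M, deposits +€683M.
Totals: Δreserves = +€132M, Δdeposits = −€47M.
Δrequired reserves = 14% × −€47M = −€6.58M.
Δexcess reserves = Δreserves − Δrequired = +€132M − (−€6.58M) = +€138.58 million.

+€138.58 million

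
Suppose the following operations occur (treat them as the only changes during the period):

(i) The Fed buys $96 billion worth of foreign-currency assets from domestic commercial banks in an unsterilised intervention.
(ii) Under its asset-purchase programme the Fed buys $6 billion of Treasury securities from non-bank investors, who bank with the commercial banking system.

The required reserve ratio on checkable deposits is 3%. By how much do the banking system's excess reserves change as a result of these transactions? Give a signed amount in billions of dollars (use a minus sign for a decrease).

+$101.82 billion

FX purchase $96 billion: reserves +$96B, deposits 0.
Asset purchase (from non-banks) $6 billion: reserves +$6B, deposits +$6B.
Totals: Δreserves = +$102B, Δdeposits = +$6B.
Δrequired reserves = 3% × +$6B = +$0.18B.
Δexcess reserves = Δreserves − Δrequired = +$102B − (+$0.18B) = +$101.82 billion.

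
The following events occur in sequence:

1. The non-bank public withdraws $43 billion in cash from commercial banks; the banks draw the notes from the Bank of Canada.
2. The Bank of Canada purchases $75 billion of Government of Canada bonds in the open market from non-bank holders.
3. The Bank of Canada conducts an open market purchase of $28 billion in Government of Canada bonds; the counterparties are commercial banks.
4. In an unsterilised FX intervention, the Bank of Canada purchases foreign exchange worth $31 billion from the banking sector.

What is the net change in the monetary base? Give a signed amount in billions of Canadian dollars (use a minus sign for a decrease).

Currency withdrawal $43 billion: just a shift between currency and reserves — both are base money → 0.
Asset purchase (from non-banks) $75 billion: Bank of Canada balance sheet expands → +$75B.
OMO purchase (from banks) $28 billion: Bank of Canada balance sheet expands → +$28B.
FX purchase $31 billion: Bank of Canada balance sheet expands → +$31B.
Net: 0 + 75 + 28 + 31 = +$134 billion.

+$134 billion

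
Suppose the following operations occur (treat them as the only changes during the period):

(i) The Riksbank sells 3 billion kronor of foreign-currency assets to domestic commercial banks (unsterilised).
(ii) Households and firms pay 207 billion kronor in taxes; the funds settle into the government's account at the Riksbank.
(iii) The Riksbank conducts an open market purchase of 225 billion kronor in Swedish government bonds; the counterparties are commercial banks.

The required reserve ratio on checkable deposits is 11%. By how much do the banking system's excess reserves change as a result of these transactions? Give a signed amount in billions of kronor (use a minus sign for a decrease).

FX sale 3 billion kronor: reserves −3B, deposits 0.
Government account inflow 207 billion kronor: reserves −207B, deposits −207B.
OMO purchase (from banks) 225 billion kronor: reserves +225B, deposits 0.
Totals: Δreserves = +15B, Δdeposits = −207B.
Δrequired reserves = 11% × −207B = −22.77B.
Δexcess reserves = Δreserves − Δrequired = +15B − (−22.77B) = +37.77 billion.

+37.77 billion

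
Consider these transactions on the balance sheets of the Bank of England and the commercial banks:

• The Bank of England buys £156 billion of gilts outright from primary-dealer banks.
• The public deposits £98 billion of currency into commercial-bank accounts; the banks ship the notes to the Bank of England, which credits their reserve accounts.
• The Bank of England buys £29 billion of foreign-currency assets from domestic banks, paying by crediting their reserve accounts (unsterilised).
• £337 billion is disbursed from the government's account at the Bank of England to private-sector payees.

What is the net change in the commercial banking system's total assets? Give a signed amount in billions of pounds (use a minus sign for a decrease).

Bank of England balance sheet:
  Assets:      Securities +£156B, Foreign assets +£29B
  Liabilities: Bank reserves +£620B, Currency in circulation −£98B, Government deposits −£337B
Commercial banking system:
  Assets:      Reserves at CB +£620B, Securities −£156B, Foreign assets −£29B
  Liabilities: Checkable deposits +£435B
Change in total bank assets = +£435 billion.

+£435 billion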